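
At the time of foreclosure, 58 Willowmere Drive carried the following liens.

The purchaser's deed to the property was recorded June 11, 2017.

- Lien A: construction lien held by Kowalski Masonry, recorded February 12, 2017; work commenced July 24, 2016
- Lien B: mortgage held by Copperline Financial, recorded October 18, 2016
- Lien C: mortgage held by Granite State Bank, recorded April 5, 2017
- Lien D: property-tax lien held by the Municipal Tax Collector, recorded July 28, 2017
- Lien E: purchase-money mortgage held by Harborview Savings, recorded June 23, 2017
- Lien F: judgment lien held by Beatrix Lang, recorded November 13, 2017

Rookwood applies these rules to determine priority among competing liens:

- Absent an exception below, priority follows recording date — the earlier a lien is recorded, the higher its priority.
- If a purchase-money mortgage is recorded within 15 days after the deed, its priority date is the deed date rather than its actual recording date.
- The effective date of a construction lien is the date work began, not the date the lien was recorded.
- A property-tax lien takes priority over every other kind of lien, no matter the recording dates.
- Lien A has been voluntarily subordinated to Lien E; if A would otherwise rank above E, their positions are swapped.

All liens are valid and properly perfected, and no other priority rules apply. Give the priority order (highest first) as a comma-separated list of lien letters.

D, E, B, C, A, F

Effective dates after the stated exceptions: A's effective date is July 24, 2016, when work began; E was recorded within the 15-day window, so its effective date is the deed date June 11, 2017.
As a property-tax lien, D is senior to every other lien.
Ordering the rest by effective date: A (July 24, 2016), B (October 18, 2016), C (April 5, 2017), E (June 11, 2017), F (November 13, 2017).
A would otherwise be senior to E, so under the subordination agreement A and E exchange positions.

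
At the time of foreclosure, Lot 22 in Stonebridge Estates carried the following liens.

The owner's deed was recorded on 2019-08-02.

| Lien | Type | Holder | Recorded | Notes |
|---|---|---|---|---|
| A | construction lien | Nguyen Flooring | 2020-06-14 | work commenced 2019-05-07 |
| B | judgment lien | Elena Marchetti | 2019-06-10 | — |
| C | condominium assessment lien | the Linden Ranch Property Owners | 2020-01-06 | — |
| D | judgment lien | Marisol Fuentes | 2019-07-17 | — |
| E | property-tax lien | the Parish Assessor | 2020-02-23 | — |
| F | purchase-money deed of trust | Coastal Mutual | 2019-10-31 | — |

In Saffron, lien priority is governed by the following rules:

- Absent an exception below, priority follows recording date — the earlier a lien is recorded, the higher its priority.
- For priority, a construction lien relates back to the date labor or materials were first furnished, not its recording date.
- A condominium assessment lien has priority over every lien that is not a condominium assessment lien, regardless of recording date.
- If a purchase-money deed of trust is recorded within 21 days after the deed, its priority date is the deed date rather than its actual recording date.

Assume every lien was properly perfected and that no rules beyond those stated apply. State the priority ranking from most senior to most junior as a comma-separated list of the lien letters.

Adjusting effective dates: A is treated as recorded 2019-05-07, the work-commencement date; F was recorded 90 days after the deed, outside the 21-day window, so it keeps its recording date.
As a condominium assessment lien, C is senior to every other lien.
The other liens, earliest effective date first: A (2019-05-07), B (2019-06-10), D (2019-07-17), F (2019-10-31), E (2020-02-23).

C, A, B, D, F, E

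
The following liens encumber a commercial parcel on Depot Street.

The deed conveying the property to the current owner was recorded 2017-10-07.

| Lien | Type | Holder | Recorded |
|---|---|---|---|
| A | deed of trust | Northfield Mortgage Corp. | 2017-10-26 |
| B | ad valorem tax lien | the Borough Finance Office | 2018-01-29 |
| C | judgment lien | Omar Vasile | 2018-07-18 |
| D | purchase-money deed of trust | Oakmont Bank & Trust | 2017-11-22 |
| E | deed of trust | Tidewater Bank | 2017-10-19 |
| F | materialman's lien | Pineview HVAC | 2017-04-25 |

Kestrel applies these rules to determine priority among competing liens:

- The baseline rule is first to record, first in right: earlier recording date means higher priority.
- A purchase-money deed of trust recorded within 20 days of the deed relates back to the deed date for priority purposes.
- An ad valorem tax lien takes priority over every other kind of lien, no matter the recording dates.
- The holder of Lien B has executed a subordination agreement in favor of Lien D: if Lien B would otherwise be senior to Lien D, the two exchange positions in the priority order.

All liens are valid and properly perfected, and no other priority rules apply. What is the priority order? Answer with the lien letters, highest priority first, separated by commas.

Adjusting effective dates: D missed the 20-day window (46 days after the deed), so its recording date stands.
B, as an ad valorem tax lien, has superpriority and ranks first.
Remaining liens by effective date: F (2017-04-25), E (2017-10-19), A (2017-10-26), D (2017-11-22), C (2018-07-18).
The subordination applies — B was senior to D — so B and D swap.

D, F, E, A, B, C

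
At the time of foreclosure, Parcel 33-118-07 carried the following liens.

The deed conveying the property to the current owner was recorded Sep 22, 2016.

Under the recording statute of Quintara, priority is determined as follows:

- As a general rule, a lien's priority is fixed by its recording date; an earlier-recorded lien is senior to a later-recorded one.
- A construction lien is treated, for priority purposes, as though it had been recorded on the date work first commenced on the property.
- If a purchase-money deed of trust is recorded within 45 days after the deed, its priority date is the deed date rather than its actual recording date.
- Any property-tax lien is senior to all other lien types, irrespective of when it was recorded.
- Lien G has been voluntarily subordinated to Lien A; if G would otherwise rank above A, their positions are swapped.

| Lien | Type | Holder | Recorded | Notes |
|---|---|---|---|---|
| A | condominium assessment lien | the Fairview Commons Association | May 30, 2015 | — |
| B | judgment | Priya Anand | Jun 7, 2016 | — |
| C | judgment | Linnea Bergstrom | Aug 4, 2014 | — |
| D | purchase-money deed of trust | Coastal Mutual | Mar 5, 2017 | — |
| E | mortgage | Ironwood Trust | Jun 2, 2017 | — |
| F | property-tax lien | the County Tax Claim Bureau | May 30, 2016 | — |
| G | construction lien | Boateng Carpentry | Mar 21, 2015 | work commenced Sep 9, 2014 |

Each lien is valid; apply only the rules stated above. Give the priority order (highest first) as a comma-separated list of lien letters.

Effective dates: D was recorded 164 days after the deed — beyond 45 days — so no relation-back applies; G's effective date is Sep 9, 2014, when work began.
As a property-tax lien, F is senior to every other lien.
Remaining liens by effective date: C (Aug 4, 2014), G (Sep 9, 2014), A (May 30, 2015), B (Jun 7, 2016), D (Mar 5, 2017), E (Jun 2, 2017).
The subordination applies — G was senior to A — so G and A swap.

F, C, A, G, B, D, E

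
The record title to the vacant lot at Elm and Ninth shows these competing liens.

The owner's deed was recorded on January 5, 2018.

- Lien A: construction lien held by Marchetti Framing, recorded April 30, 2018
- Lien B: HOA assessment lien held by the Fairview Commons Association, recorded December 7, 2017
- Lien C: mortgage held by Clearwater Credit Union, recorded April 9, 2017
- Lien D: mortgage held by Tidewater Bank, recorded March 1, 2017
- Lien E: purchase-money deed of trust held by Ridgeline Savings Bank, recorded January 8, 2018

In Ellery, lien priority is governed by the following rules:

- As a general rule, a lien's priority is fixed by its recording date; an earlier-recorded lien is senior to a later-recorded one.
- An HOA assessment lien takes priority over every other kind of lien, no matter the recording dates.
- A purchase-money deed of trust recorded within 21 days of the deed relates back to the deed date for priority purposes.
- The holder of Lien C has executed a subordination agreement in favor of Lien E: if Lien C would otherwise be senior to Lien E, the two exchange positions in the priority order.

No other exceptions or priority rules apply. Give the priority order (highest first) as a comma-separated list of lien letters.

B, D, E, C, A

Effective dates after the stated exceptions: E relates back to the deed date January 5, 2018.
B is an HOA assessment lien and takes priority over every other lien.
Remaining liens by effective date: D (March 1, 2017), C (April 9, 2017), E (January 5, 2018), A (April 30, 2018).
The subordination applies — C was senior to E — so C and E swap.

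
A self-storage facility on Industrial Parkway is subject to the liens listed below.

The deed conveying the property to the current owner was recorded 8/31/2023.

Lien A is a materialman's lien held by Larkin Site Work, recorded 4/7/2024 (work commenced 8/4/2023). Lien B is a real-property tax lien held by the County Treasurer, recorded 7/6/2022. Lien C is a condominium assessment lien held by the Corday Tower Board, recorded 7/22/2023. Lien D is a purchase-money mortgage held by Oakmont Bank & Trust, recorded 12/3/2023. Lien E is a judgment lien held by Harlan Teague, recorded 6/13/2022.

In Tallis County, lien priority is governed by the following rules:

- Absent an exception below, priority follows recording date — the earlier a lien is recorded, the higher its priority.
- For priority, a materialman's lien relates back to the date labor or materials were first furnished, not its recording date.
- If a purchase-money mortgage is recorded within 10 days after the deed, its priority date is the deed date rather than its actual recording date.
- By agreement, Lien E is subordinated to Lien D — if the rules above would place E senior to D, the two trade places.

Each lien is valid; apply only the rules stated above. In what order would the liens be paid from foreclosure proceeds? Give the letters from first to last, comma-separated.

Effective dates after the stated exceptions: A relates back to 8/4/2023 (work commenced); D was recorded 94 days after the deed, outside the 10-day window, so it keeps its recording date.
Ordering by effective date: E (6/13/2022), B (7/6/2022), C (7/22/2023), A (8/4/2023), D (12/3/2023).
Because E would otherwise rank above D, the subordination swaps them.

D, B, C, A, E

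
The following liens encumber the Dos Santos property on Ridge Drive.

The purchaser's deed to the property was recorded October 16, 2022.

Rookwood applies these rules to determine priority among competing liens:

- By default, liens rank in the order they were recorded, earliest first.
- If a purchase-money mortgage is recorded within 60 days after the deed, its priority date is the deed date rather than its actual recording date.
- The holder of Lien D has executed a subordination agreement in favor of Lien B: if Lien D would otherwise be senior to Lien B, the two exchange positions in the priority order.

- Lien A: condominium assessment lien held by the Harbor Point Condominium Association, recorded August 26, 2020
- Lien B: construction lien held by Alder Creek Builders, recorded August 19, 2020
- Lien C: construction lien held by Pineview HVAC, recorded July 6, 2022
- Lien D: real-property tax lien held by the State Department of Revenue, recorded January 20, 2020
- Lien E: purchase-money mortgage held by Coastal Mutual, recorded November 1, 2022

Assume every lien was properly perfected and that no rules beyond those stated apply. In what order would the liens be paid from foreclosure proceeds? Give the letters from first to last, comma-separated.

B, D, A, C, E

Adjusting effective dates: E's effective date is the deed date, October 16, 2022.
By effective date, earliest first: D (January 20, 2020), B (August 19, 2020), A (August 26, 2020), C (July 6, 2022), E (October 16, 2022).
D is senior to B before the subordination, so the two trade places.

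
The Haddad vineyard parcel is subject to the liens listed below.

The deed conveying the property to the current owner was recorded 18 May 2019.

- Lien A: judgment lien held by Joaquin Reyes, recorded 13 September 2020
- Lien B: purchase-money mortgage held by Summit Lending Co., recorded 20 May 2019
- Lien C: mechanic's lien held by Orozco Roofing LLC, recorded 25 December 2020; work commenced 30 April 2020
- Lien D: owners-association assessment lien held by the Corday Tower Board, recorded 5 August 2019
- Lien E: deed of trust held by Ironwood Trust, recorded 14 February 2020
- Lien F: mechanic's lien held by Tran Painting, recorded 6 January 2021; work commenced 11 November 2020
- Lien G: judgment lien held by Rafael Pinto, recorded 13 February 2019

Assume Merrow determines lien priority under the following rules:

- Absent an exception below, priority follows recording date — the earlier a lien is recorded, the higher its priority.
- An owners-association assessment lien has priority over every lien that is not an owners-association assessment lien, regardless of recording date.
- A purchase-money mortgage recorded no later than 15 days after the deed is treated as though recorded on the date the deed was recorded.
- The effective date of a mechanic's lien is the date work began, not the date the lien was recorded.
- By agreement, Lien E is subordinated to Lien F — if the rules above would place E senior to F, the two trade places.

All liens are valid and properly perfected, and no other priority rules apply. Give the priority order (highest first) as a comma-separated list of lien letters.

D, G, B, F, C, A, E

Effective dates after the stated exceptions: B relates back to the deed date 18 May 2019; C is treated as recorded 30 April 2020, the work-commencement date; F is treated as recorded 11 November 2020, the work-commencement date.
As an owners-association assessment lien, D is senior to every other lien.
Ordering the rest by effective date: G (13 February 2019), B (18 May 2019), E (14 February 2020), C (30 April 2020), A (13 September 2020), F (11 November 2020).
E is senior to F before the subordination, so the two trade places.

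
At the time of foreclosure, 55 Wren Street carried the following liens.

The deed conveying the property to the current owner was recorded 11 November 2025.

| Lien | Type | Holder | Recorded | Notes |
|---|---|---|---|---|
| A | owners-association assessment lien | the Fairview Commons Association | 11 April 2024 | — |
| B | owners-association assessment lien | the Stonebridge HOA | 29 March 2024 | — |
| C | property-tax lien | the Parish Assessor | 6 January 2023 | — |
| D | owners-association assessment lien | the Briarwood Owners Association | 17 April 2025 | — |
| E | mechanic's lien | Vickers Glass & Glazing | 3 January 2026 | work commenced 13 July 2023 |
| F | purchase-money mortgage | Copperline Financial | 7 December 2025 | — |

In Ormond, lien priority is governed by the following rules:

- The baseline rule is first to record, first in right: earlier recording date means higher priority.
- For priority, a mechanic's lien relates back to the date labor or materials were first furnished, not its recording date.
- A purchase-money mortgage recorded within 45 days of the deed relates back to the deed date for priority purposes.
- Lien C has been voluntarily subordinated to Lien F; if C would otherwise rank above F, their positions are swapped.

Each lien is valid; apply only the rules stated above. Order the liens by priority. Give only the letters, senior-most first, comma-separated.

First, effective dates: E is treated as recorded 13 July 2023, the work-commencement date; F relates back to the deed date 11 November 2025.
Ordering by effective date: C (6 January 2023), E (13 July 2023), B (29 March 2024), A (11 April 2024), D (17 April 2025), F (11 November 2025).
Because C would otherwise rank above F, the subordination swaps them.

F, E, B, A, D, C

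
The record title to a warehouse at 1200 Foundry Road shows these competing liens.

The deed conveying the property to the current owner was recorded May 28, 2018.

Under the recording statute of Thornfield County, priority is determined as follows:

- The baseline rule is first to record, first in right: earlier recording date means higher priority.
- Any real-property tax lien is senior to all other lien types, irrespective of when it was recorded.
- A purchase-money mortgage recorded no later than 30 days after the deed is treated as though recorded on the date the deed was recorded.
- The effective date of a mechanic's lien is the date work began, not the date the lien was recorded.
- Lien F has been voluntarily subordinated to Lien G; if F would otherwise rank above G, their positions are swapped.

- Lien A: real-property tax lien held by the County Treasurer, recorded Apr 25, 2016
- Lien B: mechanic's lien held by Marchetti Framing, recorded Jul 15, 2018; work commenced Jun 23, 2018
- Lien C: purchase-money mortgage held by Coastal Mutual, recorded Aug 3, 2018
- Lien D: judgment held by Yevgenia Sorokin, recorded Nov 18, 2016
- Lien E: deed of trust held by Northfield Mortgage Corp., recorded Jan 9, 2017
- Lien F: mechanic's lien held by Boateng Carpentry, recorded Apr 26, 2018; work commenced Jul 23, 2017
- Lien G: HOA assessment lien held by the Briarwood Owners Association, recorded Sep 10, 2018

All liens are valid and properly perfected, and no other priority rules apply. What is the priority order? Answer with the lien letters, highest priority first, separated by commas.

First, effective dates: B is treated as recorded Jun 23, 2018, the work-commencement date; C was recorded 67 days after the deed, outside the 30-day window, so it keeps its recording date; F is treated as recorded Jul 23, 2017, the work-commencement date.
A, as a real-property tax lien, has superpriority and ranks first.
Ordering the rest by effective date: D (Nov 18, 2016), E (Jan 9, 2017), F (Jul 23, 2017), B (Jun 23, 2018), C (Aug 3, 2018), G (Sep 10, 2018).
F is senior to G before the subordination, so the two trade places.

A, D, E, G, B, C, F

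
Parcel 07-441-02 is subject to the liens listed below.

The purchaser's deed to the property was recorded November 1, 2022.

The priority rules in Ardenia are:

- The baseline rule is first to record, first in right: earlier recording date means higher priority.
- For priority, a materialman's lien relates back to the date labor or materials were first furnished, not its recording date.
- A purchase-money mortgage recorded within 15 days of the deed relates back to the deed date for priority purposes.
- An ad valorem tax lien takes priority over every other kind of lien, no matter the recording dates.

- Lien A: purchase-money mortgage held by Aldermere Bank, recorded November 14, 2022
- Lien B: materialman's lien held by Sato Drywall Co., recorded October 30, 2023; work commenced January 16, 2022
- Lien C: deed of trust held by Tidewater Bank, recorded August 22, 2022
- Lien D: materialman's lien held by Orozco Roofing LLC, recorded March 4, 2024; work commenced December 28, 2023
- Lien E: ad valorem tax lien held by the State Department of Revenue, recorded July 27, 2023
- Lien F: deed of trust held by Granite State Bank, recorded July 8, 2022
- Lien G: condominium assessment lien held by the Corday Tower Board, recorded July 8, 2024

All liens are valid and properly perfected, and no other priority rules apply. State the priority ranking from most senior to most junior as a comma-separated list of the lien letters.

E, B, F, C, A, D, G

First, effective dates: A relates back to the deed date November 1, 2022; B relates back to January 16, 2022 (work commenced); D is treated as recorded December 28, 2023, the work-commencement date.
As an ad valorem tax lien, E is senior to every other lien.
Remaining liens by effective date: B (January 16, 2022), F (July 8, 2022), C (August 22, 2022), A (November 1, 2022), D (December 28, 2023), G (July 8, 2024).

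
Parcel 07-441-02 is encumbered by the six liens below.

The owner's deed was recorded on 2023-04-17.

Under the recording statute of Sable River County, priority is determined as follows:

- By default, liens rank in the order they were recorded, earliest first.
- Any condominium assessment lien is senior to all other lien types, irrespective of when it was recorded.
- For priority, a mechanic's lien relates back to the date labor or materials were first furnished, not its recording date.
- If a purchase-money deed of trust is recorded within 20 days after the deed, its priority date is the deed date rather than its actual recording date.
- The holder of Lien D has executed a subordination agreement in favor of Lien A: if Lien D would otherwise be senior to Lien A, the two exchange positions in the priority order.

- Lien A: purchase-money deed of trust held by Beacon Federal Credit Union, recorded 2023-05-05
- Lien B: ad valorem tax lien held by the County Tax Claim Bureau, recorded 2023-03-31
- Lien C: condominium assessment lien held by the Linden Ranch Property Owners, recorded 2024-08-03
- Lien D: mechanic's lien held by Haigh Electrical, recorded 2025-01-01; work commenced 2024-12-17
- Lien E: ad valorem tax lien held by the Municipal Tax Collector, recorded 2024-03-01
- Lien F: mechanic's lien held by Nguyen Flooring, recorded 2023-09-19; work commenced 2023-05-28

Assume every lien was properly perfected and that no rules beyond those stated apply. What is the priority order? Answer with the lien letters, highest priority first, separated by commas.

C, B, A, F, E, D

Effective dates: A was recorded within the 20-day window, so its effective date is the deed date 2023-04-17; D's effective date is 2024-12-17, when work began; F relates back to 2023-05-28 (work commenced).
C, as a condominium assessment lien, has superpriority and ranks first.
Among the remaining liens, by effective date: B (2023-03-31), A (2023-04-17), F (2023-05-28), E (2024-03-01), D (2024-12-17).
Since D is not senior to A, the subordination leaves the order unchanged.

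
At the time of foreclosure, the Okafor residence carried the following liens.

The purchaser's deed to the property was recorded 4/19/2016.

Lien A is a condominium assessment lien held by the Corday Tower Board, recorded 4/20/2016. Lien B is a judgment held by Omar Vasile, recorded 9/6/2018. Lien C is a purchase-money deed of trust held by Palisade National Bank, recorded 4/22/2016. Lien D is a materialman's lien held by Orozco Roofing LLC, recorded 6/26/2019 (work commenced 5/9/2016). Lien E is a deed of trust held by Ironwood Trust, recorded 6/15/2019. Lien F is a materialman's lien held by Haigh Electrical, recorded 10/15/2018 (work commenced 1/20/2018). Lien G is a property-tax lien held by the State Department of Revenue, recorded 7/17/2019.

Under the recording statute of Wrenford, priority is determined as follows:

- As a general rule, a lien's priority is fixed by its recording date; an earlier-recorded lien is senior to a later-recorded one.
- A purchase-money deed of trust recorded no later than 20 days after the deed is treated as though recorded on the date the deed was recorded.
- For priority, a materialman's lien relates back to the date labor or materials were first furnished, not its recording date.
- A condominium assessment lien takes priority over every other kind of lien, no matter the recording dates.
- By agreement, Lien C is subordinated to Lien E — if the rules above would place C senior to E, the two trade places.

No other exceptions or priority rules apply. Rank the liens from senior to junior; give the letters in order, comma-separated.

Effective dates after the stated exceptions: C's effective date is the deed date, 4/19/2016; D's effective date is 5/9/2016, when work began; F relates back to 1/20/2018 (work commenced).
A is a condominium assessment lien, so it outranks all other liens regardless of date.
The other liens, earliest effective date first: C (4/19/2016), D (5/9/2016), F (1/20/2018), B (9/6/2018), E (6/15/2019), G (7/17/2019).
The subordination applies — C was senior to E — so C and E swap.

A, E, D, F, B, C, G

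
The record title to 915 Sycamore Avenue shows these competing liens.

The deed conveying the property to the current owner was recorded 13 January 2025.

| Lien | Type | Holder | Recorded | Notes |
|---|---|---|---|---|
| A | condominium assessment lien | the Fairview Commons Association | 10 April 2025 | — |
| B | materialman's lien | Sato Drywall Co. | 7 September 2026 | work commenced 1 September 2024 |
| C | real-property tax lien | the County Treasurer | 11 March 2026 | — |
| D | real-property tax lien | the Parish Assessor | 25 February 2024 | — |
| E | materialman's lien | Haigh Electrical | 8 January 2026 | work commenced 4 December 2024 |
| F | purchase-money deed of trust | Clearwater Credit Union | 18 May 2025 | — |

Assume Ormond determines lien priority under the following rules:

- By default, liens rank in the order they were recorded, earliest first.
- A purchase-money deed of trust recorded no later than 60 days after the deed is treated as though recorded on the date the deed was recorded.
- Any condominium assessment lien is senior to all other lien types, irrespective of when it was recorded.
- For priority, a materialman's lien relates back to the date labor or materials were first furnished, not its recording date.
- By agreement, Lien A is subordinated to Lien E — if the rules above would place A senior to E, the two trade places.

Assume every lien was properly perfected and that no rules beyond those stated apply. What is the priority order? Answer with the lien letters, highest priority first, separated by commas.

First, effective dates: B relates back to 1 September 2024 (work commenced); E relates back to 4 December 2024 (work commenced); F was recorded 125 days after the deed, outside the 60-day window, so it keeps its recording date.
A, as a condominium assessment lien, has superpriority and ranks first.
Ordering the rest by effective date: D (25 February 2024), B (1 September 2024), E (4 December 2024), F (18 May 2025), C (11 March 2026).
Because A would otherwise rank above E, the subordination swaps them.

E, D, B, A, F, C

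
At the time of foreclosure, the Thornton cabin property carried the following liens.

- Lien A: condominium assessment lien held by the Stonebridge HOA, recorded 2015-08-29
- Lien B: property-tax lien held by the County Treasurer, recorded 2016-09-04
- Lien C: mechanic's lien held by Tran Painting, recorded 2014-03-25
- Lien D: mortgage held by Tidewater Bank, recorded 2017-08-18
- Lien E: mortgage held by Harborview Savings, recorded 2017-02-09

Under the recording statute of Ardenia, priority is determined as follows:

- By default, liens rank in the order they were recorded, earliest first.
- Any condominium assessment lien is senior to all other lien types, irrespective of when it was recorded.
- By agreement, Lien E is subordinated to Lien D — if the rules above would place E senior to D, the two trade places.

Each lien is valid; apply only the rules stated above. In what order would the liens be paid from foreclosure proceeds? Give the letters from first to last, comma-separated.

A, as a condominium assessment lien, has superpriority and ranks first.
The other liens, earliest effective date first: C (2014-03-25), B (2016-09-04), E (2017-02-09), D (2017-08-18).
E is senior to D before the subordination, so the two trade places.

A, C, B, D, E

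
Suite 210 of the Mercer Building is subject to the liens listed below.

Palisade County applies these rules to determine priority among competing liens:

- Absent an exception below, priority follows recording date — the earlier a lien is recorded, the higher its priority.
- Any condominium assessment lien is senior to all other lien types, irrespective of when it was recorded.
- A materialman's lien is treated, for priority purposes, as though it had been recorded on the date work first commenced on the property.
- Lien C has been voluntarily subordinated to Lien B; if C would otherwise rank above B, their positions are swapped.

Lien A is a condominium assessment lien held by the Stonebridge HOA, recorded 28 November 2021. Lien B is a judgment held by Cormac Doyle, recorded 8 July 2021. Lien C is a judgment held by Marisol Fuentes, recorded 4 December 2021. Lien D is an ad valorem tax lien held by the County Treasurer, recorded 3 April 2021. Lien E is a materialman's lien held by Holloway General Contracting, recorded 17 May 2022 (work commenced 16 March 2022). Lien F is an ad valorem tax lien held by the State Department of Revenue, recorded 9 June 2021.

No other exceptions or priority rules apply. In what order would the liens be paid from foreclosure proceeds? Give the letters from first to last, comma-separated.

Adjusting effective dates: E's effective date is 16 March 2022, when work began.
A is a condominium assessment lien and takes priority over every other lien.
Ordering the rest by effective date: D (3 April 2021), F (9 June 2021), B (8 July 2021), C (4 December 2021), E (16 March 2022).
C is already junior to B, so the subordination agreement changes nothing.

A, D, F, B, C, E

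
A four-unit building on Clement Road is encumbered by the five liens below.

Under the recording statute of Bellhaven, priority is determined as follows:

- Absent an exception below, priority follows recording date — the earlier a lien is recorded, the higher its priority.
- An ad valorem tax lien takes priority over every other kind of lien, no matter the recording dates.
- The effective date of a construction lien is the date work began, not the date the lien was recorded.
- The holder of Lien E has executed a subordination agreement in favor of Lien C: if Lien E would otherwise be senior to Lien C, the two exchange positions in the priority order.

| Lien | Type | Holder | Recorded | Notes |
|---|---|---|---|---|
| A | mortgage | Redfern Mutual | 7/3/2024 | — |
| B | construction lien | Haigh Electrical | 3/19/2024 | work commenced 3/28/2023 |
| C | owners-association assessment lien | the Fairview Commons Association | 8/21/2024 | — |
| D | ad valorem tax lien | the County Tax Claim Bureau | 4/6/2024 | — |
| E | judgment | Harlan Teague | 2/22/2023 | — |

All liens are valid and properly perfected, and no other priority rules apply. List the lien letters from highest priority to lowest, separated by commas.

D, C, B, A, E

First, effective dates: B relates back to 3/28/2023 (work commenced).
D is an ad valorem tax lien and takes priority over every other lien.
Ordering the rest by effective date: E (2/22/2023), B (3/28/2023), A (7/3/2024), C (8/21/2024).
The subordination applies — E was senior to C — so E and C swap.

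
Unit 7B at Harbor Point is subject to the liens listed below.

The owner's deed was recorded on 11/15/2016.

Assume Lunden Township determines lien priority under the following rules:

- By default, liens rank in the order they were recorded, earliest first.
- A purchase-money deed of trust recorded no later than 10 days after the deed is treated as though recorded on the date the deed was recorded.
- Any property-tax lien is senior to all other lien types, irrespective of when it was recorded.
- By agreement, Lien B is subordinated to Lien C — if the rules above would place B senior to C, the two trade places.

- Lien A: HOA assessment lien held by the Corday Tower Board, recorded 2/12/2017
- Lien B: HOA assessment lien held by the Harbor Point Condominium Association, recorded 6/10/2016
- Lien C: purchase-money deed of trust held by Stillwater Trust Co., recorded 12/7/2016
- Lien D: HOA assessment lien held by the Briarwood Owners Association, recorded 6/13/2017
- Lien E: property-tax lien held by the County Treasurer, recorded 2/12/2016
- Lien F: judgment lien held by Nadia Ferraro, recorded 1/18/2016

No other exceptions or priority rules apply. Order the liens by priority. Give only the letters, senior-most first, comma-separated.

First, effective dates: C was recorded 22 days after the deed — beyond 10 days — so no relation-back applies.
E, as a property-tax lien, has superpriority and ranks first.
Among the remaining liens, by effective date: F (1/18/2016), B (6/10/2016), C (12/7/2016), A (2/12/2017), D (6/13/2017).
Because B would otherwise rank above C, the subordination swaps them.

E, F, C, B, A, D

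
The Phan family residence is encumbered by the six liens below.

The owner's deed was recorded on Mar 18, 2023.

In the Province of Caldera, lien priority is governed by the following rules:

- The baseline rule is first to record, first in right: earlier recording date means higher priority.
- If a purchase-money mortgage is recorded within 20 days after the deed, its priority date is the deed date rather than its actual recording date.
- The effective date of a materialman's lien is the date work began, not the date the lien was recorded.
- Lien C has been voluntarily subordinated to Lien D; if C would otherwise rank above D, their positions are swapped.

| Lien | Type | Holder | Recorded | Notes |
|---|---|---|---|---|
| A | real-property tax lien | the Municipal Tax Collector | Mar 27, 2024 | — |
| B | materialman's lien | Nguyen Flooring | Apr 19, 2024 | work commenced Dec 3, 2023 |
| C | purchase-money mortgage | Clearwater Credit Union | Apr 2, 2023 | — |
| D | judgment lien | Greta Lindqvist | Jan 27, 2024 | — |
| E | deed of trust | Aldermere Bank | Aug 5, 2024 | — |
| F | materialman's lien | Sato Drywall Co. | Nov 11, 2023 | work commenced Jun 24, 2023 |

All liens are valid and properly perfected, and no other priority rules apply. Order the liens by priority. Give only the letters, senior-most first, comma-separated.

Adjusting effective dates: B is treated as recorded Dec 3, 2023, the work-commencement date; C was recorded within the 20-day window, so its effective date is the deed date Mar 18, 2023; F's effective date is Jun 24, 2023, when work began.
By effective date, earliest first: C (Mar 18, 2023), F (Jun 24, 2023), B (Dec 3, 2023), D (Jan 27, 2024), A (Mar 27, 2024), E (Aug 5, 2024).
The subordination applies — C was senior to D — so C and D swap.

D, F, B, C, A, E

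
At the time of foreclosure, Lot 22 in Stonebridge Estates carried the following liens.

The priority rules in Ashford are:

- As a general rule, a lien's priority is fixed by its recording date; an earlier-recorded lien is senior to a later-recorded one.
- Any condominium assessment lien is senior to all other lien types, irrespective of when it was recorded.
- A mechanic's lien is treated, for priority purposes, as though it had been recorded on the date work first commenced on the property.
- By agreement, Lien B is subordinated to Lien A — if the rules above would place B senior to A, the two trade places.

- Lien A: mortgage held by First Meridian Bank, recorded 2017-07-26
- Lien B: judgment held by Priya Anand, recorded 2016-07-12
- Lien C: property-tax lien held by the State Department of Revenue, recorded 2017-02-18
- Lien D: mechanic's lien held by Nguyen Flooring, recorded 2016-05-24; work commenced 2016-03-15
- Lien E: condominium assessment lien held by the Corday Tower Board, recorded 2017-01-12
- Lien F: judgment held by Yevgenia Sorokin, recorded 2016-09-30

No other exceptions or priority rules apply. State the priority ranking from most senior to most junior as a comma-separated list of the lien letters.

First, effective dates: D's effective date is 2016-03-15, when work began.
E, as a condominium assessment lien, has superpriority and ranks first.
The other liens, earliest effective date first: D (2016-03-15), B (2016-07-12), F (2016-09-30), C (2017-02-18), A (2017-07-26).
Because B would otherwise rank above A, the subordination swaps them.

E, D, A, F, C, B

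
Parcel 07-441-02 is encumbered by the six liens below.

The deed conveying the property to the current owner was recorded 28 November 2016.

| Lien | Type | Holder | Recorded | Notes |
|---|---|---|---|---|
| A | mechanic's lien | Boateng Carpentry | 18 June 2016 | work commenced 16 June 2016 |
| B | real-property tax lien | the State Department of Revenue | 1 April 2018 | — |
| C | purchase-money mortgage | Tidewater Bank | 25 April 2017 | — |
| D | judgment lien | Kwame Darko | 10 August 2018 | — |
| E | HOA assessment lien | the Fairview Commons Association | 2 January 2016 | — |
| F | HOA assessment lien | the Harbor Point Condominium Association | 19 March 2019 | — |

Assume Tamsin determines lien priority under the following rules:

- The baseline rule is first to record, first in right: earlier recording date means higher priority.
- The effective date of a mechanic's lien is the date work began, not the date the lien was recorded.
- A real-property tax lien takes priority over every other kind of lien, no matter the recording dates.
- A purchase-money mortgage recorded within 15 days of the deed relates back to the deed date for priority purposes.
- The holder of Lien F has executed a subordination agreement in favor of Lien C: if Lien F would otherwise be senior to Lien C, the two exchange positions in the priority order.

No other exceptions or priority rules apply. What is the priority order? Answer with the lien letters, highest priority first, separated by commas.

First, effective dates: A is treated as recorded 16 June 2016, the work-commencement date; C missed the 15-day window (148 days after the deed), so its recording date stands.
B, as a real-property tax lien, has superpriority and ranks first.
Ordering the rest by effective date: E (2 January 2016), A (16 June 2016), C (25 April 2017), D (10 August 2018), F (19 March 2019).
Since F is not senior to C, the subordination leaves the order unchanged.

B, E, A, C, D, F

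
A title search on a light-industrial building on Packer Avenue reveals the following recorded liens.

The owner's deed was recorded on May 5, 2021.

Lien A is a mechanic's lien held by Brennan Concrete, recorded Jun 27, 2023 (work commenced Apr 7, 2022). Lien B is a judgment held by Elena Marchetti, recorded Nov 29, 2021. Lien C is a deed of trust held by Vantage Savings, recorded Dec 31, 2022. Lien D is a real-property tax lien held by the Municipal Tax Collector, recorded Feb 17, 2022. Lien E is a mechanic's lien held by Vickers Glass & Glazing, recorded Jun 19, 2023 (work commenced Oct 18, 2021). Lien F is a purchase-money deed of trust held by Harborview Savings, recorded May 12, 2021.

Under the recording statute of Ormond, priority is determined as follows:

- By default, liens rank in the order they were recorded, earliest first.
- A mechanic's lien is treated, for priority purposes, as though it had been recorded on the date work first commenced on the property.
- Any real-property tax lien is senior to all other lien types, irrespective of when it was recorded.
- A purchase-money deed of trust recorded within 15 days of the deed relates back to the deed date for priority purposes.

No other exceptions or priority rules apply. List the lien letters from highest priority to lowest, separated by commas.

D, F, E, B, A, C

Adjusting effective dates: A relates back to Apr 7, 2022 (work commenced); E's effective date is Oct 18, 2021, when work began; F relates back to the deed date May 5, 2021.
D, as a real-property tax lien, has superpriority and ranks first.
Remaining liens by effective date: F (May 5, 2021), E (Oct 18, 2021), B (Nov 29, 2021), A (Apr 7, 2022), C (Dec 31, 2022).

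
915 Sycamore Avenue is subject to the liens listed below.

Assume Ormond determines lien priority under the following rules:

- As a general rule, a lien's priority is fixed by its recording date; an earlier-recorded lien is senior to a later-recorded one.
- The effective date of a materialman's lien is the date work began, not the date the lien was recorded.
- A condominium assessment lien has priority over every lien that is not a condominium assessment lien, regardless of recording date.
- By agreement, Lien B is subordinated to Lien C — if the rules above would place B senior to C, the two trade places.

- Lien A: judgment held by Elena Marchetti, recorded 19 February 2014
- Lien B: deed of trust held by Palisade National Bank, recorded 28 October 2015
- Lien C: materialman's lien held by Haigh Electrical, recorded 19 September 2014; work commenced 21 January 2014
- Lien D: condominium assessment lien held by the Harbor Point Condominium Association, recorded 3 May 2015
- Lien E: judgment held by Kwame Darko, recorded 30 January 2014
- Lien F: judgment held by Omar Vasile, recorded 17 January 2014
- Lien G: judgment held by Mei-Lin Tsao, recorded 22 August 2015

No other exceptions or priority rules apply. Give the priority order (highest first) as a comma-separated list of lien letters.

D, F, C, E, A, G, B

Effective dates after the stated exceptions: C relates back to 21 January 2014 (work commenced).
D is a condominium assessment lien and takes priority over every other lien.
Ordering the rest by effective date: F (17 January 2014), C (21 January 2014), E (30 January 2014), A (19 February 2014), G (22 August 2015), B (28 October 2015).
B already ranks below C; the subordination has no effect.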